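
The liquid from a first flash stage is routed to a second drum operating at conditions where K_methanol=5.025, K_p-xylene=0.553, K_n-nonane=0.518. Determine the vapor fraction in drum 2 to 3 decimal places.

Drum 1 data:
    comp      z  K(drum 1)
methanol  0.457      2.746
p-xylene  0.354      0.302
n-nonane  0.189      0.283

V/F (drum 2) = 0.449

Drum 1:
Let ψ₁ = V/F and solve Σ zᵢ(Kᵢ−1)/(1+ψ₁(Kᵢ−1)) = 0.
g(0) = ΣzᵢKᵢ − 1 = 0.415 and g(1) = 1 − Σzᵢ/Kᵢ = -1.006, so a root lies in (0, 1).
Newton–Raphson from ψ₁ = 0.5:
  ψ₁ = 0.500: g = -0.1648, g' = -1.040 → ψ₁ = 0.342
  ψ₁ = 0.342: g = -0.0041, g' = -1.014 → ψ₁ = 0.338
Converged at ψ₁ = 0.338.
Drum-1 compositions:
  methanol: x = 0.288, y = 0.790
  p-xylene: x = 0.463, y = 0.140
  n-nonane: x = 0.249, y = 0.071
Drum-2 feed = drum-1 liquid: z₂ = (0.2875, 0.4631, 0.2493).
Drum 2:
Newton iteration, ψ₂⁰ = 0.5:
  ψ₂ = 0.500: g = -0.0408, g' = -0.767 → ψ₂ = 0.447
  ψ₂ = 0.447: g = 0.0017, g' = -0.833 → ψ₂ = 0.449
Converged at ψ₂ = 0.449.
  methanol: x = 0.102, y = 0.515
  p-xylene: x = 0.579, y = 0.320
  n-nonane: x = 0.318, y = 0.165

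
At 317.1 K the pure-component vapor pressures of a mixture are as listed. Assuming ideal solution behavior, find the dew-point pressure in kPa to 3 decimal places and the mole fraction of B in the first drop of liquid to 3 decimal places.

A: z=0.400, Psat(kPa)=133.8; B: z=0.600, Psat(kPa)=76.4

At the dew point ψ → 1, so Σzᵢ/Kᵢ = 1 with Kᵢ = Pᵢˢᵃᵗ/P ⇒ 1/P = Σzᵢ/Pᵢˢᵃᵗ.
1/P = 0.400/133.8 + 0.600/76.4 = 0.010843 ⇒ P = 92.226 kPa
xᵢ = zᵢP/Pᵢˢᵃᵗ ⇒ x_B = 0.600·92.226/76.4 = 0.724

Pdew = 92.226 kPa, x_B = 0.724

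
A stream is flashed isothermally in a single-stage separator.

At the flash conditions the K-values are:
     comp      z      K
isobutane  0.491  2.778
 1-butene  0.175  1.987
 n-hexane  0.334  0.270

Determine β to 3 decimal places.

Let β = V/F and solve Σ zᵢ(Kᵢ−1)/(1+β(Kᵢ−1)) = 0.
Feasibility: ΣzᵢKᵢ = 1.802, Σzᵢ/Kᵢ = 1.502 — both > 1, two phases present.
Newton–Raphson from β = 0.46:
  β = 0.460: g = 0.2319, g' = -0.954 → β = 0.703
  β = 0.703: g = -0.0111, g' = -1.117 → β = 0.693
Converged at β = 0.693.

β = 0.693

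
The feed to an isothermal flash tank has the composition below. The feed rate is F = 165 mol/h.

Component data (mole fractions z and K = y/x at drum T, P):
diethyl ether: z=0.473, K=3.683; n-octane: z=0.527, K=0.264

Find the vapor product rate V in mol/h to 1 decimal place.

Let ψ = V/F and solve Σ zᵢ(Kᵢ−1)/(1+ψ(Kᵢ−1)) = 0.
g(0) = ΣzᵢKᵢ − 1 = 0.881 and g(1) = 1 − Σzᵢ/Kᵢ = -1.125, so a root lies in (0, 1).
Binary case is linear: z₁(K₁−1)(1+ψ(K₂−1)) + z₂(K₂−1)(1+ψ(K₁−1)) = 0
⇒ ψ = [z₁(K₁−1)+z₂(K₂−1)] / [−(K₁−1)(K₂−1)] = 0.8812/1.9747 = 0.446
Then V = ψ·F = 0.4462·165 = 73.6 mol/h and L = F − V = 91.4 mol/h.

V = 73.6 mol/h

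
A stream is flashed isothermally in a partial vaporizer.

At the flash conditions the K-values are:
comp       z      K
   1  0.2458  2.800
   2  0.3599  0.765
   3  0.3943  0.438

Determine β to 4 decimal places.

β = 0.1789

Let β = V/F and solve Σ zᵢ(Kᵢ−1)/(1+β(Kᵢ−1)) = 0.
g(0) = ΣzᵢKᵢ − 1 = 0.1363 and g(1) = 1 − Σzᵢ/Kᵢ = -0.4585, so a root lies in (0, 1).
Newton iteration, β⁰ = 0.39:
  β = 0.3900: g = -0.11696, g' = -0.5033 → β = 0.1576
  β = 0.1576: g = 0.01370, g' = -0.6546 → β = 0.1785
  β = 0.1785: g = 0.00024, g' = -0.6316 → β = 0.1789
Converged at β = 0.1789.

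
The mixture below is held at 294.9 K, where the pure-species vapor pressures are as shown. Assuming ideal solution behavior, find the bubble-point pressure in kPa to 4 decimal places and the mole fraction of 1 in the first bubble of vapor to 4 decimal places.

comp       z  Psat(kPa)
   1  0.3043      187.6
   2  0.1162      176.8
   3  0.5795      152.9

Pbub = 166.2364 kPa, y_1 = 0.3434

At the bubble point ψ → 0, so ΣzᵢKᵢ = 1 with Kᵢ = Pᵢˢᵃᵗ/P ⇒ P = ΣzᵢPᵢˢᵃᵗ.
P = 0.3043·187.6 + 0.1162·176.8 + 0.5795·152.9 = 166.2364 kPa
yᵢ = zᵢPᵢˢᵃᵗ/P ⇒ y_1 = 0.3043·187.6/166.2364 = 0.3434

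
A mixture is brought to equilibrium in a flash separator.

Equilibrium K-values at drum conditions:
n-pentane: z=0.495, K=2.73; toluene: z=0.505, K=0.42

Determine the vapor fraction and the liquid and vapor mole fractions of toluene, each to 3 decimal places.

Rachford–Rice: g(ψ) = Σ zᵢ(Kᵢ−1)/(1+ψ(Kᵢ−1)) = 0.
g(0) = ΣzᵢKᵢ − 1 = 0.563 and g(1) = 1 − Σzᵢ/Kᵢ = -0.384, so a root lies in (0, 1).
Newton–Raphson from ψ = 0.39:
  ψ = 0.390: g = 0.1328, g' = -0.812 → ψ = 0.554
  ψ = 0.554: g = 0.0060, g' = -0.755 → ψ = 0.562
Converged at ψ = 0.562.
Compositions from xᵢ = zᵢ/(1+ψ(Kᵢ−1)), yᵢ = Kᵢxᵢ:
  n-pentane: x = 0.251, y = 0.685
  toluene: x = 0.749, y = 0.315

ψ = 0.562, x_toluene = 0.749, y_toluene = 0.315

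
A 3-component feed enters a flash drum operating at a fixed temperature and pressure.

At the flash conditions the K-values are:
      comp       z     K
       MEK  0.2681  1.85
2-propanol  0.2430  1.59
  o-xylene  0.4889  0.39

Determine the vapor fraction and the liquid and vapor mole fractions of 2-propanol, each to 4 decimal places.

Let ψ = V/F and solve Σ zᵢ(Kᵢ−1)/(1+ψ(Kᵢ−1)) = 0.
Check two-phase: ΣzᵢKᵢ = 1.0730 > 1 and Σzᵢ/Kᵢ = 1.5513 > 1, so g(0) = 0.0730 > 0 and g(1) = -0.5513 < 0.
Newton iteration, ψ⁰ = 0.59:
  ψ = 0.5900: g = -0.20779, g' = -0.5765 → ψ = 0.2295
  ψ = 0.2295: g = -0.02984, g' = -0.4472 → ψ = 0.1628
  ψ = 0.1628: g = -0.00013, g' = -0.4441 → ψ = 0.1625
Converged at ψ = 0.1625.
Compositions from xᵢ = zᵢ/(1+ψ(Kᵢ−1)), yᵢ = Kᵢxᵢ:
  MEK: x = 0.2356, y = 0.4358
  2-propanol: x = 0.2217, y = 0.3526
  o-xylene: x = 0.5427, y = 0.2117

ψ = 0.1625, x_2-propanol = 0.2217, y_2-propanol = 0.3526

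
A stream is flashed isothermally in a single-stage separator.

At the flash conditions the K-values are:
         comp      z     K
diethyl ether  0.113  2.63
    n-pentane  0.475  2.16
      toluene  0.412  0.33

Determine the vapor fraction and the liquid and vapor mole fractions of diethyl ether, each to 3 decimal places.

Iterate (Newton) starting at ψ = 0.5:
  ψ = 0.500: g = 0.0351, g' = -0.765 → ψ = 0.546
  ψ = 0.546: g = -0.0004, g' = -0.783 → ψ = 0.545
Converged at ψ = 0.545.
Compositions from xᵢ = zᵢ/(1+ψ(Kᵢ−1)), yᵢ = Kᵢxᵢ:
  diethyl ether: x = 0.060, y = 0.157
  n-pentane: x = 0.291, y = 0.628
  toluene: x = 0.649, y = 0.214

ψ = 0.545, x_diethyl ether = 0.060, y_diethyl ether = 0.157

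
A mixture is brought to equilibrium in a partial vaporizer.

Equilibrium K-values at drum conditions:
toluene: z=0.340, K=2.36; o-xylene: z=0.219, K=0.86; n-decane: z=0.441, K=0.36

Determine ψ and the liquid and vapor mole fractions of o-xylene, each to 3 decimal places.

ψ = 0.213, x_o-xylene = 0.226, y_o-xylene = 0.194

Newton–Raphson from ψ = 0.5:
  ψ = 0.500: g = -0.1728, g' = -0.618 → ψ = 0.221
  ψ = 0.221: g = -0.0046, g' = -0.622 → ψ = 0.213
Converged at ψ = 0.213.
Compositions from xᵢ = zᵢ/(1+ψ(Kᵢ−1)), yᵢ = Kᵢxᵢ:
  toluene: x = 0.264, y = 0.622
  o-xylene: x = 0.226, y = 0.194
  n-decane: x = 0.511, y = 0.184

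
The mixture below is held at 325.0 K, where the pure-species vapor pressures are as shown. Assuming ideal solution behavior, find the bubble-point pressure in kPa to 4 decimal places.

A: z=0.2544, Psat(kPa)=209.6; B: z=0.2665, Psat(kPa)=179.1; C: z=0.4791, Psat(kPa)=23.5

Pbub = 112.3112 kPa

At the bubble point ψ → 0, so ΣzᵢKᵢ = 1 with Kᵢ = Pᵢˢᵃᵗ/P ⇒ P = ΣzᵢPᵢˢᵃᵗ.
P = 0.2544·209.6 + 0.2665·179.1 + 0.4791·23.5 = 112.3112 kPa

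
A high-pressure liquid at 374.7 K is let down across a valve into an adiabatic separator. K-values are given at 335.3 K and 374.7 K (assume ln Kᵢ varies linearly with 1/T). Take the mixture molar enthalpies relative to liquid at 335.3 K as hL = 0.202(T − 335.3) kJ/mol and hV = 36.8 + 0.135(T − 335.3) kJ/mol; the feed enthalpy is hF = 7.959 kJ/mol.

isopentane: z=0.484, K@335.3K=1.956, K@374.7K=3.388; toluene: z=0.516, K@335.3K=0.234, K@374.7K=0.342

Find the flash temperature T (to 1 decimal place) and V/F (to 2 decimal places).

Adiabatic flash: solve Rachford–Rice at each trial T, then check hF = ψ·hV(T) + (1−ψ)·hL(T).
  T = 335.3 K: K = (1.956, 0.234), RR gives ψ = 0.092, H_out = 3.389 kJ/mol
  T = 374.7 K: K = (3.388, 0.342), RR gives ψ = 0.519, H_out = 25.704 kJ/mol
  T = 355.0 K: K = (2.614, 0.286), RR gives ψ = 0.358, H_out = 16.682 kJ/mol
  T = 345.1 K: K = (2.269, 0.259), RR gives ψ = 0.247, H_out = 10.897 kJ/mol
  T = 340.2 K: K = (2.109, 0.246), RR gives ψ = 0.177, H_out = 7.445 kJ/mol
  T = 342.6 K: K = (2.186, 0.253), RR gives ψ = 0.213, H_out = 9.198 kJ/mol
Linear interpolation between T = 340.2 (H_out = 7.445) and T = 342.6 (H_out = 9.198) on hF = 7.959 gives T ≈ 340.9 K, at which ψ = 0.19.

T = 340.9 K, V/F = 0.19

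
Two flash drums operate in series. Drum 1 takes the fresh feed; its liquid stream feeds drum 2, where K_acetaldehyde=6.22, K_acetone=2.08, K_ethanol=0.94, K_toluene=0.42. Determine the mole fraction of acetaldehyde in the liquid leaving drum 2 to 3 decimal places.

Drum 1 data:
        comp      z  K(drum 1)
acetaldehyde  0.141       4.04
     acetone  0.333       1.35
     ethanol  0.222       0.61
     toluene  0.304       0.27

x_acetaldehyde (drum 2) = 0.022

Drum 1:
Let ψ₁ = V/F and solve Σ zᵢ(Kᵢ−1)/(1+ψ₁(Kᵢ−1)) = 0.
Feasibility: ΣzᵢKᵢ = 1.237, Σzᵢ/Kᵢ = 1.771 — both > 1, two phases present.
Newton–Raphson from ψ₁ = 0.5:
  ψ₁ = 0.500: g = -0.1877, g' = -0.689 → ψ₁ = 0.227
  ψ₁ = 0.227: g = 0.0003, g' = -0.764 → ψ₁ = 0.228
Converged at ψ₁ = 0.228.
Drum-1 compositions:
  acetaldehyde: x = 0.083, y = 0.337
  acetone: x = 0.308, y = 0.416
  ethanol: x = 0.244, y = 0.149
  toluene: x = 0.365, y = 0.098
Drum-2 feed = drum-1 liquid: z₂ = (0.0833, 0.3084, 0.2436, 0.3646).
Drum 2:
Rachford–Rice: g(ψ₂) = Σ zᵢ(Kᵢ−1)/(1+ψ₂(Kᵢ−1)) = 0.
Check two-phase: ΣzᵢKᵢ = 1.542 > 1 and Σzᵢ/Kᵢ = 1.289 > 1, so g(0) = 0.542 > 0 and g(1) = -0.289 < 0.
Newton–Raphson from ψ₂ = 0.5:
  ψ₂ = 0.500: g = 0.0238, g' = -0.570 → ψ₂ = 0.542
Converged at ψ₂ = 0.542.
  acetaldehyde: x = 0.022, y = 0.135
  acetone: x = 0.195, y = 0.405
  ethanol: x = 0.252, y = 0.237
  toluene: x = 0.532, y = 0.223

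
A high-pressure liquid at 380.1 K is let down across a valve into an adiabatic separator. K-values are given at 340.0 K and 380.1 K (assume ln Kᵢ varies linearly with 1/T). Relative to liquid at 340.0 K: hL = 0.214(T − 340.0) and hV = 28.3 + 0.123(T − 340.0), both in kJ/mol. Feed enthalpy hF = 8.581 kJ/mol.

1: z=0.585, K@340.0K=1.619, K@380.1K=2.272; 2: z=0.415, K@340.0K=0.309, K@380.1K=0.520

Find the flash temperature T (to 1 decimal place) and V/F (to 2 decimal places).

T = 344.6 K, V/F = 0.27

Adiabatic flash: solve Rachford–Rice at each trial T, then check hF = ψ·hV(T) + (1−ψ)·hL(T).
  T = 340.0 K: K = (1.619, 0.309), RR gives ψ = 0.176, H_out = 4.985 kJ/mol
  T = 380.1 K: K = (2.272, 0.520), RR gives ψ = 0.892, H_out = 30.582 kJ/mol
  T = 360.1 K: K = (1.937, 0.407), RR gives ψ = 0.544, H_out = 18.688 kJ/mol
  T = 350.1 K: K = (1.776, 0.356), RR gives ψ = 0.374, H_out = 12.404 kJ/mol
  T = 345.1 K: K = (1.698, 0.332), RR gives ψ = 0.281, H_out = 8.925 kJ/mol
  T = 342.6 K: K = (1.659, 0.321), RR gives ψ = 0.232, H_out = 7.053 kJ/mol
  T = 343.9 K: K = (1.679, 0.327), RR gives ψ = 0.258, H_out = 8.039 kJ/mol
Linear interpolation between T = 343.9 (H_out = 8.039) and T = 345.1 (H_out = 8.925) on hF = 8.581 gives T ≈ 344.6 K, at which ψ = 0.27.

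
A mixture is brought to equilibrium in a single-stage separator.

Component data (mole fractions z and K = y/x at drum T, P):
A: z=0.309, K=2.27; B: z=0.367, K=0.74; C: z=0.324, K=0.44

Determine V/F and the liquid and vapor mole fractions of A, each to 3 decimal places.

V/F = 0.217, x_A = 0.242, y_A = 0.550

Material balance + equilibrium reduce to Σ zᵢ(Kᵢ−1)/(1+V/F(Kᵢ−1)) = 0.
g(0) = ΣzᵢKᵢ − 1 = 0.116 and g(1) = 1 − Σzᵢ/Kᵢ = -0.368, so a root lies in (0, 1).
Iterate (Newton) starting at V/F = 0.65:
  V/F = 0.650: g = -0.1851, g' = -0.437 → V/F = 0.226
  V/F = 0.226: g = -0.0042, g' = -0.462 → V/F = 0.217
Converged at V/F = 0.217.
Compositions from xᵢ = zᵢ/(1+V/F(Kᵢ−1)), yᵢ = Kᵢxᵢ:
  A: x = 0.242, y = 0.550
  B: x = 0.389, y = 0.288
  C: x = 0.369, y = 0.162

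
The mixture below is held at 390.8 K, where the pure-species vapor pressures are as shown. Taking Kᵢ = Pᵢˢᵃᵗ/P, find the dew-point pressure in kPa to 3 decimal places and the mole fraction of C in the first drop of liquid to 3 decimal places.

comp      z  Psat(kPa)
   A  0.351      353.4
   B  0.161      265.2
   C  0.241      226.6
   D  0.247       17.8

Pdew = 60.459 kPa, x_C = 0.064

At the dew point ψ → 1, so Σzᵢ/Kᵢ = 1 with Kᵢ = Pᵢˢᵃᵗ/P ⇒ 1/P = Σzᵢ/Pᵢˢᵃᵗ.
1/P = 0.351/353.4 + 0.161/265.2 + 0.241/226.6 + 0.247/17.8 = 0.016540 ⇒ P = 60.459 kPa
xᵢ = zᵢP/Pᵢˢᵃᵗ ⇒ x_C = 0.241·60.459/226.6 = 0.064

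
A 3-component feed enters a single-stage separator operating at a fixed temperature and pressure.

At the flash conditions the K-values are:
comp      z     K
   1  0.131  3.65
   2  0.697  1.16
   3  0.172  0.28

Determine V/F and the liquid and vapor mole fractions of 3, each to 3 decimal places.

Material balance + equilibrium reduce to Σ zᵢ(Kᵢ−1)/(1+V/F(Kᵢ−1)) = 0.
Check two-phase: ΣzᵢKᵢ = 1.335 > 1 and Σzᵢ/Kᵢ = 1.251 > 1, so g(0) = 0.335 > 0 and g(1) = -0.251 < 0.
Newton iteration, V/F⁰ = 0.33:
  V/F = 0.330: g = 0.1287, g' = -0.431 → V/F = 0.628
  V/F = 0.628: g = 0.0054, g' = -0.442 → V/F = 0.641
Converged at V/F = 0.641.
Compositions from xᵢ = zᵢ/(1+V/F(Kᵢ−1)), yᵢ = Kᵢxᵢ:
  1: x = 0.049, y = 0.177
  2: x = 0.632, y = 0.733
  3: x = 0.319, y = 0.089

V/F = 0.641, x_3 = 0.319, y_3 = 0.089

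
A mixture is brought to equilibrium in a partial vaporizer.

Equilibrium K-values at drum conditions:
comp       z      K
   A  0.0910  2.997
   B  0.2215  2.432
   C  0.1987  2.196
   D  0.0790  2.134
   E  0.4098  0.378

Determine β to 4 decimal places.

β = 0.6510

Rachford–Rice: g(β) = Σ zᵢ(Kᵢ−1)/(1+β(Kᵢ−1)) = 0.
Feasibility: ΣzᵢKᵢ = 1.5713, Σzᵢ/Kᵢ = 1.3331 — both > 1, two phases present.
Newton–Raphson from β = 0.53:
  β = 0.5300: g = 0.08977, g' = -0.7314 → β = 0.6527
  β = 0.6527: g = -0.00134, g' = -0.7623 → β = 0.6510
Converged at β = 0.6510.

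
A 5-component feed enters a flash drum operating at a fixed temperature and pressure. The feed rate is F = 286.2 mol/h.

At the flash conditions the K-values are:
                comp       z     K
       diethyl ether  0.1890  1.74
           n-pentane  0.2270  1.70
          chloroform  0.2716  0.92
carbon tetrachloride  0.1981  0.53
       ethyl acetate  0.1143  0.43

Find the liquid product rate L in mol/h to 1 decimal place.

L = 160.1 mol/h

Let ψ = V/F and solve Σ zᵢ(Kᵢ−1)/(1+ψ(Kᵢ−1)) = 0.
Check two-phase: ΣzᵢKᵢ = 1.1188 > 1 and Σzᵢ/Kᵢ = 1.1770 > 1, so g(0) = 0.1188 > 0 and g(1) = -0.1770 < 0.
Newton–Raphson from ψ = 0.5:
  ψ = 0.5000: g = -0.01567, g' = -0.2655 → ψ = 0.4410
  ψ = 0.4410: g = -0.00013, g' = -0.2615 → ψ = 0.4405
Converged at ψ = 0.4405.
Then V = ψ·F = 0.4405·286.2 = 126.1 mol/h and L = F − V = 160.1 mol/h.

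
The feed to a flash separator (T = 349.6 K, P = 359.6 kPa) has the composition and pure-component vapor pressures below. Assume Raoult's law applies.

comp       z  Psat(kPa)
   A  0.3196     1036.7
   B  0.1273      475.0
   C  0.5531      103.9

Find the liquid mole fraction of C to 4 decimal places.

x_C = 0.6542

Raoult's law: Kᵢ = Pᵢˢᵃᵗ/P = Pᵢˢᵃᵗ/359.6.
  K_A = 1036.7/359.6 = 2.882925, K_B = 475.0/359.6 = 1.320912, K_C = 103.9/359.6 = 0.288932
Rachford–Rice: g(ψ) = Σ zᵢ(Kᵢ−1)/(1+ψ(Kᵢ−1)) = 0.
Feasibility: ΣzᵢKᵢ = 1.2493, Σzᵢ/Kᵢ = 2.1215 — both > 1, two phases present.
Iterate (Newton) starting at ψ = 0.61:
  ψ = 0.6100: g = -0.38031, g' = -1.1268 → ψ = 0.2725
  ψ = 0.2725: g = -0.05252, g' = -0.9362 → ψ = 0.2164
  ψ = 0.2164: g = 0.00096, g' = -0.9741 → ψ = 0.2174
Converged at ψ = 0.2174.
Compositions from xᵢ = zᵢ/(1+ψ(Kᵢ−1)), yᵢ = Kᵢxᵢ:
  A: x = 0.2268, y = 0.6538
  B: x = 0.1190, y = 0.1572
  C: x = 0.6542, y = 0.1890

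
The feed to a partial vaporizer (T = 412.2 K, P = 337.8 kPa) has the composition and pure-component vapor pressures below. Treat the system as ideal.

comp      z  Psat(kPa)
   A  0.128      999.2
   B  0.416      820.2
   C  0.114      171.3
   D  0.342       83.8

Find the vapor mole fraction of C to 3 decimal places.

Raoult's law: Kᵢ = Pᵢˢᵃᵗ/P = Pᵢˢᵃᵗ/337.8.
  K_A = 999.2/337.8 = 2.95796, K_B = 820.2/337.8 = 2.42806, K_C = 171.3/337.8 = 0.50710, K_D = 83.8/337.8 = 0.24808
Newton iteration, β⁰ = 0.36:
  β = 0.360: g = 0.1184, g' = -0.943 → β = 0.486
Converged at β = 0.486.
Compositions from xᵢ = zᵢ/(1+β(Kᵢ−1)), yᵢ = Kᵢxᵢ:
  A: x = 0.066, y = 0.194
  B: x = 0.246, y = 0.596
  C: x = 0.150, y = 0.076
  D: x = 0.539, y = 0.134

y_C = 0.076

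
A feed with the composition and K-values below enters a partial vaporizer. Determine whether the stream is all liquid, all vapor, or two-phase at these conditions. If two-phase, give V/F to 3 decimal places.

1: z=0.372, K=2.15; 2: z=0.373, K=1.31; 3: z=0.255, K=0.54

all vapor

ΣzᵢKᵢ = 1.426; Σzᵢ/Kᵢ = 0.930.
Since Σzᵢ/Kᵢ < 1 the mixture is above its dew point — single vapor phase.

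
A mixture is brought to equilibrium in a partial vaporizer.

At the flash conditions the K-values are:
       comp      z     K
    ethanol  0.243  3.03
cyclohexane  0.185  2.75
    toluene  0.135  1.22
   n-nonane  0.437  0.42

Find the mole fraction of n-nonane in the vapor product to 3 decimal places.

Material balance + equilibrium reduce to Σ zᵢ(Kᵢ−1)/(1+ψ(Kᵢ−1)) = 0.
Check two-phase: ΣzᵢKᵢ = 1.593 > 1 and Σzᵢ/Kᵢ = 1.299 > 1, so g(0) = 0.593 > 0 and g(1) = -0.299 < 0.
Iterate (Newton) starting at ψ = 0.6:
  ψ = 0.600: g = 0.0178, g' = -0.689 → ψ = 0.626
Converged at ψ = 0.626.
Compositions from xᵢ = zᵢ/(1+ψ(Kᵢ−1)), yᵢ = Kᵢxᵢ:
  ethanol: x = 0.107, y = 0.324
  cyclohexane: x = 0.088, y = 0.243
  toluene: x = 0.119, y = 0.145
  n-nonane: x = 0.686, y = 0.288

y_n-nonane = 0.288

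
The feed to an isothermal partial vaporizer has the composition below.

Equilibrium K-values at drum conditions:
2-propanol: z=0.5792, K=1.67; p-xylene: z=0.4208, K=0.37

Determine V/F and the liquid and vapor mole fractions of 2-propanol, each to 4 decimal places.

V/F = 0.2913, x_2-propanol = 0.4846, y_2-propanol = 0.8093

Material balance + equilibrium reduce to Σ zᵢ(Kᵢ−1)/(1+V/F(Kᵢ−1)) = 0.
Check two-phase: ΣzᵢKᵢ = 1.1230 > 1 and Σzᵢ/Kᵢ = 1.4841 > 1, so g(0) = 0.1230 > 0 and g(1) = -0.4841 < 0.
Binary case is linear: z₁(K₁−1)(1+V/F(K₂−1)) + z₂(K₂−1)(1+V/F(K₁−1)) = 0
⇒ V/F = [z₁(K₁−1)+z₂(K₂−1)] / [−(K₁−1)(K₂−1)] = 0.12296/0.42210 = 0.2913
Compositions from xᵢ = zᵢ/(1+V/F(Kᵢ−1)), yᵢ = Kᵢxᵢ:
  2-propanol: x = 0.4846, y = 0.8093
  p-xylene: x = 0.5154, y = 0.1907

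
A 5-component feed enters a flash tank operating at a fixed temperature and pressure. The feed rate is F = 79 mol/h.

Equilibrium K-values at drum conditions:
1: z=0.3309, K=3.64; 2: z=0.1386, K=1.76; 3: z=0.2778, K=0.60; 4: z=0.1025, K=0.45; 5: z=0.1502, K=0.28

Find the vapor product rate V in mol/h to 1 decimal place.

V = 46.3 mol/h

Newton–Raphson from ψ = 0.65:
  ψ = 0.6500: g = -0.04904, g' = -0.7799 → ψ = 0.5871
  ψ = 0.5871: g = -0.00041, g' = -0.7702 → ψ = 0.5866
Converged at ψ = 0.5866.
Then V = ψ·F = 0.5866·79 = 46.3 mol/h and L = F − V = 32.7 mol/h.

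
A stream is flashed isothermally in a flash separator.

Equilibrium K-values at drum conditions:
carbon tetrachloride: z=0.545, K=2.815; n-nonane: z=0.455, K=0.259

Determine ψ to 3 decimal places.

ψ = 0.485

Let ψ = V/F and solve Σ zᵢ(Kᵢ−1)/(1+ψ(Kᵢ−1)) = 0.
Feasibility: ΣzᵢKᵢ = 1.652, Σzᵢ/Kᵢ = 1.950 — both > 1, two phases present.
Iterate (Newton) starting at ψ = 0.64:
  ψ = 0.640: g = -0.1837, g' = -1.288 → ψ = 0.497
  ψ = 0.497: g = -0.0141, g' = -1.122 → ψ = 0.485
Converged at ψ = 0.485.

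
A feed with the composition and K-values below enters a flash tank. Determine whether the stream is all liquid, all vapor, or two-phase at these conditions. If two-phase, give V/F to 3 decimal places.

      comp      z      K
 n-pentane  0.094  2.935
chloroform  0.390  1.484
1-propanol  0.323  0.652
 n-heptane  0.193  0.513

two-phase, V/F = 0.445

ΣzᵢKᵢ = 1.164; Σzᵢ/Kᵢ = 1.166.
Both exceed 1, so a two-phase solution exists.
Let ψ = V/F and solve Σ zᵢ(Kᵢ−1)/(1+ψ(Kᵢ−1)) = 0.
Iterate (Newton) starting at ψ = 0.64:
  ψ = 0.640: g = -0.0558, g' = -0.285 → ψ = 0.444
  ψ = 0.444: g = 0.0003, g' = -0.293 → ψ = 0.445
Converged at ψ = 0.445.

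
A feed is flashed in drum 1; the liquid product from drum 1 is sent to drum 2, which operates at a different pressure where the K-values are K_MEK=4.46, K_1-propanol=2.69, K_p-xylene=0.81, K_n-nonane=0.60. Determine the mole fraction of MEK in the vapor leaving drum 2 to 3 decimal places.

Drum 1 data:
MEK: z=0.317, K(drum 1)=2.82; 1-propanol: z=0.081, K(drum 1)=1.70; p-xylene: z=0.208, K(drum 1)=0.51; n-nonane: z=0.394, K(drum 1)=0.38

y_MEK (drum 2) = 0.313

Drum 1:
Iterate (Newton) starting at ψ₁ = 0.59:
  ψ₁ = 0.590: g = -0.2102, g' = -0.739 → ψ₁ = 0.306
  ψ₁ = 0.306: g = -0.0039, g' = -0.760 → ψ₁ = 0.301
Converged at ψ₁ = 0.301.
Drum-1 compositions:
  MEK: x = 0.205, y = 0.578
  1-propanol: x = 0.067, y = 0.114
  p-xylene: x = 0.244, y = 0.124
  n-nonane: x = 0.484, y = 0.184
Drum-2 feed = drum-1 liquid: z₂ = (0.2049, 0.0669, 0.2439, 0.4843).
Drum 2:
Material balance + equilibrium reduce to Σ zᵢ(Kᵢ−1)/(1+ψ₂(Kᵢ−1)) = 0.
g(0) = ΣzᵢKᵢ − 1 = 0.582 and g(1) = 1 − Σzᵢ/Kᵢ = -0.179, so a root lies in (0, 1).
Newton–Raphson from ψ₂ = 0.46:
  ψ₂ = 0.460: g = 0.0490, g' = -0.553 → ψ₂ = 0.549
  ψ₂ = 0.549: g = 0.0034, g' = -0.482 → ψ₂ = 0.556
Converged at ψ₂ = 0.556.
  MEK: x = 0.070, y = 0.313
  1-propanol: x = 0.035, y = 0.093
  p-xylene: x = 0.273, y = 0.221
  n-nonane: x = 0.623, y = 0.374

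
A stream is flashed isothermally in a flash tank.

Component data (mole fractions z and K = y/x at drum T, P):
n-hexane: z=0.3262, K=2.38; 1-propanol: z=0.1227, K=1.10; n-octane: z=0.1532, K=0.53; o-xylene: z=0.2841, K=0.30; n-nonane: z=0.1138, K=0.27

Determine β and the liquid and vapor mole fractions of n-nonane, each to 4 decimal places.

β = 0.1390, x_n-nonane = 0.1267, y_n-nonane = 0.0342

Material balance + equilibrium reduce to Σ zᵢ(Kᵢ−1)/(1+β(Kᵢ−1)) = 0.
Check two-phase: ΣzᵢKᵢ = 1.1085 > 1 and Σzᵢ/Kᵢ = 1.9061 > 1, so g(0) = 0.1085 > 0 and g(1) = -0.9061 < 0.
Newton–Raphson from β = 0.5:
  β = 0.5000: g = -0.25285, g' = -0.7563 → β = 0.1657
  β = 0.1657: g = -0.01910, g' = -0.7091 → β = 0.1388
  β = 0.1388: g = 0.00018, g' = -0.7234 → β = 0.1390
Converged at β = 0.1390.
Compositions from xᵢ = zᵢ/(1+β(Kᵢ−1)), yᵢ = Kᵢxᵢ:
  n-hexane: x = 0.2737, y = 0.6514
  1-propanol: x = 0.1210, y = 0.1331
  n-octane: x = 0.1639, y = 0.0869
  o-xylene: x = 0.3147, y = 0.0944
  n-nonane: x = 0.1267, y = 0.0342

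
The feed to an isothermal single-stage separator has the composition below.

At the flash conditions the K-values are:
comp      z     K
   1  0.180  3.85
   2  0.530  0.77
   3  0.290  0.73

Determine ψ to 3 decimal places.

Material balance + equilibrium reduce to Σ zᵢ(Kᵢ−1)/(1+ψ(Kᵢ−1)) = 0.
Feasibility: ΣzᵢKᵢ = 1.313, Σzᵢ/Kᵢ = 1.132 — both > 1, two phases present.
Newton–Raphson from ψ = 0.64:
  ψ = 0.640: g = -0.0559, g' = -0.253 → ψ = 0.419
  ψ = 0.419: g = 0.0107, g' = -0.365 → ψ = 0.448
  ψ = 0.448: g = 0.0003, g' = -0.344 → ψ = 0.449
Converged at ψ = 0.449.

ψ = 0.449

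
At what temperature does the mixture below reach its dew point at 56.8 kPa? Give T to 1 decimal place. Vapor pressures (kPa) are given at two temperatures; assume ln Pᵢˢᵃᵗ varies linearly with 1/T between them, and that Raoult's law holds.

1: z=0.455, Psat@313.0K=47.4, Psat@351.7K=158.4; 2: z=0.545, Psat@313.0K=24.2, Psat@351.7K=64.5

Dew-point temperature: Σzᵢ·P/Pᵢˢᵃᵗ(T) = 1. Interpolate ln Pᵢˢᵃᵗ = aᵢ + bᵢ/T.
  T = 313.0 K: ΣzᵢP/Pᵢˢᵃᵗ = 1.8244
  T = 351.7 K: ΣzᵢP/Pᵢˢᵃᵗ = 0.6431
  T = 332.4 K: ΣzᵢP/Pᵢˢᵃᵗ = 1.0480
  T = 342.0 K: ΣzᵢP/Pᵢˢᵃᵗ = 0.8161
  T = 337.2 K: ΣzᵢP/Pᵢˢᵃᵗ = 0.9231
  T = 334.8 K: ΣzᵢP/Pᵢˢᵃᵗ = 0.9831
Interpolating between 332.4 K and 334.8 K gives T ≈ 334.2 K.

T = 334.2 K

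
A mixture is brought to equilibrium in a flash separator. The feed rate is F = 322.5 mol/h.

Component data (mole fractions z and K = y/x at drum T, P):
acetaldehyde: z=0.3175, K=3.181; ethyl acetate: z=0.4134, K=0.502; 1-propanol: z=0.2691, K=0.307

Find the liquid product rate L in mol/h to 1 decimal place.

Rachford–Rice: g(ψ) = Σ zᵢ(Kᵢ−1)/(1+ψ(Kᵢ−1)) = 0.
Feasibility: ΣzᵢKᵢ = 1.3001, Σzᵢ/Kᵢ = 1.7999 — both > 1, two phases present.
Newton–Raphson from ψ = 0.62:
  ψ = 0.6200: g = -0.33042, g' = -0.8848 → ψ = 0.2466
  ψ = 0.2466: g = -0.00931, g' = -0.9599 → ψ = 0.2369
Converged at ψ = 0.2369.
Then V = ψ·F = 0.2369·322.5 = 76.4 mol/h and L = F − V = 246.1 mol/h.

L = 246.1 mol/h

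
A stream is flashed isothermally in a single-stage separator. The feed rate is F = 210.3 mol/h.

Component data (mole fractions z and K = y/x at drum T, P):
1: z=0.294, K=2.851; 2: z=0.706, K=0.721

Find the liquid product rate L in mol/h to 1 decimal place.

L = 68.9 mol/h

Iterate (Newton) starting at ψ = 0.45:
  ψ = 0.450: g = 0.0716, g' = -0.372 → ψ = 0.643
  ψ = 0.643: g = 0.0085, g' = -0.292 → ψ = 0.672
Converged at ψ = 0.672.
Then V = ψ·F = 0.6723·210.3 = 141.4 mol/h and L = F − V = 68.9 mol/h.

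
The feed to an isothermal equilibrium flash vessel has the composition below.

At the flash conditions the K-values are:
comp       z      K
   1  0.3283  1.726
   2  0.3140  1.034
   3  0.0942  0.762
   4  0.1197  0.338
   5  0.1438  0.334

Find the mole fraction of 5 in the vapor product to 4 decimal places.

y_5 = 0.0545

Material balance + equilibrium reduce to Σ zᵢ(Kᵢ−1)/(1+ψ(Kᵢ−1)) = 0.
Feasibility: ΣzᵢKᵢ = 1.0516, Σzᵢ/Kᵢ = 1.4022 — both > 1, two phases present.
Newton iteration, ψ⁰ = 0.5:
  ψ = 0.5000: g = -0.10211, g' = -0.3609 → ψ = 0.2171
  ψ = 0.2171: g = -0.01165, g' = -0.2941 → ψ = 0.1775
  ψ = 0.1775: g = -0.00006, g' = -0.2914 → ψ = 0.1773
Converged at ψ = 0.1773.
Compositions from xᵢ = zᵢ/(1+ψ(Kᵢ−1)), yᵢ = Kᵢxᵢ:
  1: x = 0.2909, y = 0.5020
  2: x = 0.3121, y = 0.3227
  3: x = 0.0983, y = 0.0749
  4: x = 0.1356, y = 0.0458
  5: x = 0.1631, y = 0.0545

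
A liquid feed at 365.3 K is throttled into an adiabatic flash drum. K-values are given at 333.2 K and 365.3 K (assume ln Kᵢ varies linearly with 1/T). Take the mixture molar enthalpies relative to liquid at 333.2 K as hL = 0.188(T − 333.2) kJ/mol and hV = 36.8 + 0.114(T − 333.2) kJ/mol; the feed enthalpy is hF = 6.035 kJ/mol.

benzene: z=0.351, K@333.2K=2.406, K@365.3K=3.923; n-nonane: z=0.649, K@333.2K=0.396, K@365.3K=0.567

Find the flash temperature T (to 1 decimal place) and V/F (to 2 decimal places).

T = 335.2 K, V/F = 0.15

Adiabatic flash: solve Rachford–Rice at each trial T, then check hF = ψ·hV(T) + (1−ψ)·hL(T).
  T = 333.2 K: K = (2.406, 0.396), RR gives ψ = 0.120, H_out = 4.399 kJ/mol
  T = 365.3 K: K = (3.923, 0.567), RR gives ψ = 0.589, H_out = 26.297 kJ/mol
  T = 349.2 K: K = (3.105, 0.478), RR gives ψ = 0.363, H_out = 15.951 kJ/mol
  T = 341.2 K: K = (2.741, 0.436), RR gives ψ = 0.249, H_out = 10.534 kJ/mol
  T = 337.2 K: K = (2.570, 0.416), RR gives ψ = 0.187, H_out = 7.591 kJ/mol
  T = 335.2 K: K = (2.487, 0.406), RR gives ψ = 0.154, H_out = 6.031 kJ/mol
Linear interpolation between T = 335.2 (H_out = 6.031) and T = 337.2 (H_out = 7.591) on hF = 6.035 gives T ≈ 335.2 K, at which ψ = 0.15.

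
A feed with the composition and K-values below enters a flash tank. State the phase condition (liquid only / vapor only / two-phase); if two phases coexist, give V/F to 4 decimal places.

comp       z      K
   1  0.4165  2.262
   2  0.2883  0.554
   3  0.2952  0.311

ΣzᵢKᵢ = 1.1936; Σzᵢ/Kᵢ = 1.6537.
Both exceed 1, so a two-phase solution exists.
Let ψ = V/F and solve Σ zᵢ(Kᵢ−1)/(1+ψ(Kᵢ−1)) = 0.
Newton iteration, ψ⁰ = 0.4:
  ψ = 0.4000: g = -0.08798, g' = -0.6449 → ψ = 0.2636
  ψ = 0.2636: g = 0.00018, g' = -0.6564 → ψ = 0.2639
Converged at ψ = 0.2639.

two-phase, V/F = 0.2639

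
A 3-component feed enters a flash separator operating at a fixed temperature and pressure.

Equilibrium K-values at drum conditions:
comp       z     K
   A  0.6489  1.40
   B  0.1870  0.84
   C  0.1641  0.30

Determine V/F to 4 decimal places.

V/F = 0.5258

Newton iteration, V/F⁰ = 0.5:
  V/F = 0.5000: g = 0.00706, g' = -0.2681 → V/F = 0.5263
  V/F = 0.5263: g = -0.00013, g' = -0.2781 → V/F = 0.5258
Converged at V/F = 0.5258.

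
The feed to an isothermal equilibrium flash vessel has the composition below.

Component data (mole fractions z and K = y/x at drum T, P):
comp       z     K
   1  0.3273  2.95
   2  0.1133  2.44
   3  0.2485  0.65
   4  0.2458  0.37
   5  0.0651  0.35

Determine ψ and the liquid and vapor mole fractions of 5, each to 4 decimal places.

ψ = 0.5336, x_5 = 0.0997, y_5 = 0.0349

Let ψ = V/F and solve Σ zᵢ(Kᵢ−1)/(1+ψ(Kᵢ−1)) = 0.
Check two-phase: ΣzᵢKᵢ = 1.5172 > 1 and Σzᵢ/Kᵢ = 1.3900 > 1, so g(0) = 0.5172 > 0 and g(1) = -0.3900 < 0.
Iterate (Newton) starting at ψ = 0.5:
  ψ = 0.5000: g = 0.02384, g' = -0.7115 → ψ = 0.5335
  ψ = 0.5335: g = 0.00010, g' = -0.7059 → ψ = 0.5336
Converged at ψ = 0.5336.
Compositions from xᵢ = zᵢ/(1+ψ(Kᵢ−1)), yᵢ = Kᵢxᵢ:
  1: x = 0.1604, y = 0.4732
  2: x = 0.0641, y = 0.1563
  3: x = 0.3056, y = 0.1986
  4: x = 0.3703, y = 0.1370
  5: x = 0.0997, y = 0.0349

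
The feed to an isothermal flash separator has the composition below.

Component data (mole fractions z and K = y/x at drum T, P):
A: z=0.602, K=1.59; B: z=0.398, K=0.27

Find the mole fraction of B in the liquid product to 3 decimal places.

Binary case is linear: z₁(K₁−1)(1+ψ(K₂−1)) + z₂(K₂−1)(1+ψ(K₁−1)) = 0
⇒ ψ = [z₁(K₁−1)+z₂(K₂−1)] / [−(K₁−1)(K₂−1)] = 0.0646/0.4307 = 0.150
Compositions from xᵢ = zᵢ/(1+ψ(Kᵢ−1)), yᵢ = Kᵢxᵢ:
  A: x = 0.553, y = 0.879
  B: x = 0.447, y = 0.121

x_B = 0.447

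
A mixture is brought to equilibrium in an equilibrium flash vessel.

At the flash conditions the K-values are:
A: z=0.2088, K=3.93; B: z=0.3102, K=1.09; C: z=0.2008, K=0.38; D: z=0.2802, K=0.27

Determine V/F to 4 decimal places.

Rachford–Rice: g(V/F) = Σ zᵢ(Kᵢ−1)/(1+V/F(Kᵢ−1)) = 0.
g(0) = ΣzᵢKᵢ − 1 = 0.3107 and g(1) = 1 − Σzᵢ/Kᵢ = -0.9039, so a root lies in (0, 1).
Newton iteration, V/F⁰ = 0.5:
  V/F = 0.5000: g = -0.22764, g' = -0.8297 → V/F = 0.2256
  V/F = 0.2256: g = 0.00603, g' = -0.9704 → V/F = 0.2319
Converged at V/F = 0.2319.

V/F = 0.2319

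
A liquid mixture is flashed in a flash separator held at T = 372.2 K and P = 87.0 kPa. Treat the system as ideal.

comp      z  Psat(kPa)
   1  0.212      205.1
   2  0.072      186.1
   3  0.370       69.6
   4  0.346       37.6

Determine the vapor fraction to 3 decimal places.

Raoult's law: Kᵢ = Pᵢˢᵃᵗ/P = Pᵢˢᵃᵗ/87.0.
  K_1 = 205.1/87.0 = 2.35747, K_2 = 186.1/87.0 = 2.13908, K_3 = 69.6/87.0 = 0.80000, K_4 = 37.6/87.0 = 0.43218
Rachford–Rice: g(ψ) = Σ zᵢ(Kᵢ−1)/(1+ψ(Kᵢ−1)) = 0.
Check two-phase: ΣzᵢKᵢ = 1.099 > 1 and Σzᵢ/Kᵢ = 1.387 > 1, so g(0) = 0.099 > 0 and g(1) = -0.387 < 0.
Newton iteration, ψ⁰ = 0.45:
  ψ = 0.450: g = -0.1123, g' = -0.411 → ψ = 0.176
  ψ = 0.176: g = 0.0055, g' = -0.473 → ψ = 0.188
Converged at ψ = 0.188.

ψ = 0.188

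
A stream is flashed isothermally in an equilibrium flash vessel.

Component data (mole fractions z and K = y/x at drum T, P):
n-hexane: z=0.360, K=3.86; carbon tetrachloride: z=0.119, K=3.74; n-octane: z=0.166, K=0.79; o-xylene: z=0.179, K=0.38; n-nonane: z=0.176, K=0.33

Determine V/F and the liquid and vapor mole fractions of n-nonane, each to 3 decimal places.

V/F = 0.695, x_n-nonane = 0.330, y_n-nonane = 0.109

Rachford–Rice: g(V/F) = Σ zᵢ(Kᵢ−1)/(1+V/F(Kᵢ−1)) = 0.
g(0) = ΣzᵢKᵢ − 1 = 1.092 and g(1) = 1 − Σzᵢ/Kᵢ = -0.340, so a root lies in (0, 1).
Iterate (Newton) starting at V/F = 0.5:
  V/F = 0.500: g = 0.1842, g' = -0.990 → V/F = 0.686
  V/F = 0.686: g = 0.0088, g' = -0.932 → V/F = 0.695
Converged at V/F = 0.695.
Compositions from xᵢ = zᵢ/(1+V/F(Kᵢ−1)), yᵢ = Kᵢxᵢ:
  n-hexane: x = 0.120, y = 0.465
  carbon tetrachloride: x = 0.041, y = 0.153
  n-octane: x = 0.194, y = 0.154
  o-xylene: x = 0.315, y = 0.120
  n-nonane: x = 0.330, y = 0.109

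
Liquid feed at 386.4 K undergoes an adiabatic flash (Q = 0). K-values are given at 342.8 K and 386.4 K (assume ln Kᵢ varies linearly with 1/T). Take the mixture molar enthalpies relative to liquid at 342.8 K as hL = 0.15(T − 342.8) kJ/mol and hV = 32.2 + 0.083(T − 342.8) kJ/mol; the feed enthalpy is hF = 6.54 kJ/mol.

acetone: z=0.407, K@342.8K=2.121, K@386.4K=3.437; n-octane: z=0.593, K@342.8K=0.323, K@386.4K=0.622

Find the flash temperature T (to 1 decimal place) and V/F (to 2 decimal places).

T = 349.1 K, V/F = 0.18

Adiabatic flash: solve Rachford–Rice at each trial T, then check hF = ψ·hV(T) + (1−ψ)·hL(T).
  T = 342.8 K: K = (2.121, 0.323), RR gives ψ = 0.072, H_out = 2.325 kJ/mol
  T = 386.4 K: K = (3.437, 0.622), RR gives ψ = 0.833, H_out = 30.941 kJ/mol
  T = 364.6 K: K = (2.739, 0.457), RR gives ψ = 0.409, H_out = 15.834 kJ/mol
  T = 353.7 K: K = (2.420, 0.386), RR gives ψ = 0.246, H_out = 9.363 kJ/mol
  T = 348.2 K: K = (2.266, 0.353), RR gives ψ = 0.161, H_out = 5.944 kJ/mol
  T = 350.9 K: K = (2.341, 0.369), RR gives ψ = 0.203, H_out = 7.647 kJ/mol
  T = 349.5 K: K = (2.302, 0.361), RR gives ψ = 0.182, H_out = 6.771 kJ/mol
Linear interpolation between T = 348.2 (H_out = 5.944) and T = 349.5 (H_out = 6.771) on hF = 6.54 gives T ≈ 349.1 K, at which ψ = 0.18.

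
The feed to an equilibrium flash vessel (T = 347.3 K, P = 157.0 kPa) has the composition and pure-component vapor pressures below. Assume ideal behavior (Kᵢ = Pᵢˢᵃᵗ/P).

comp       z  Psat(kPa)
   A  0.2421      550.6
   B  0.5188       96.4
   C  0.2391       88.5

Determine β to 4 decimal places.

β = 0.2999

Raoult's law: Kᵢ = Pᵢˢᵃᵗ/P = Pᵢˢᵃᵗ/157.0.
  K_A = 550.6/157.0 = 3.507006, K_B = 96.4/157.0 = 0.614013, K_C = 88.5/157.0 = 0.563694
Iterate (Newton) starting at β = 0.5:
  β = 0.5000: g = -0.11223, g' = -0.4928 → β = 0.2722
  β = 0.2722: g = 0.01859, g' = -0.6926 → β = 0.2991
  β = 0.2991: g = 0.00050, g' = -0.6560 → β = 0.2999
Converged at β = 0.2999.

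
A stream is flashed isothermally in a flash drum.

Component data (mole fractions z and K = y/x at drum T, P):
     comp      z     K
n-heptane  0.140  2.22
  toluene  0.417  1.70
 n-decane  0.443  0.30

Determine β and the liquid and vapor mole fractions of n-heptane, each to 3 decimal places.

Material balance + equilibrium reduce to Σ zᵢ(Kᵢ−1)/(1+β(Kᵢ−1)) = 0.
Feasibility: ΣzᵢKᵢ = 1.153, Σzᵢ/Kᵢ = 1.785 — both > 1, two phases present.
Newton iteration, β⁰ = 0.5:
  β = 0.500: g = -0.1548, g' = -0.706 → β = 0.281
  β = 0.281: g = -0.0148, g' = -0.595 → β = 0.256
Converged at β = 0.256.
Compositions from xᵢ = zᵢ/(1+β(Kᵢ−1)), yᵢ = Kᵢxᵢ:
  n-heptane: x = 0.107, y = 0.237
  toluene: x = 0.354, y = 0.601
  n-decane: x = 0.540, y = 0.162

β = 0.256, x_n-heptane = 0.107, y_n-heptane = 0.237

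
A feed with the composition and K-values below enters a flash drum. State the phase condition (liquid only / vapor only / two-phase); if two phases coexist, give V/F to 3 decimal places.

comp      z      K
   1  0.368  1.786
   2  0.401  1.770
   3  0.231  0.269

two-phase, V/F = 0.755

ΣzᵢKᵢ = 1.429; Σzᵢ/Kᵢ = 1.291.
Both exceed 1, so a two-phase solution exists.
Newton iteration, ψ⁰ = 0.4:
  ψ = 0.400: g = 0.2175, g' = -0.517 → ψ = 0.821
  ψ = 0.821: g = -0.0569, g' = -0.944 → ψ = 0.760
  ψ = 0.760: g = -0.0043, g' = -0.809 → ψ = 0.755
Converged at ψ = 0.755.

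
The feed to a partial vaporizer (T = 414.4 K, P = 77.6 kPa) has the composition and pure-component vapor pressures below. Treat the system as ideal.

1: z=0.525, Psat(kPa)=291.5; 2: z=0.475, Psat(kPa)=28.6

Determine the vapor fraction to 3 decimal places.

ψ = 0.659

Raoult's law: Kᵢ = Pᵢˢᵃᵗ/P = Pᵢˢᵃᵗ/77.6.
  K_1 = 291.5/77.6 = 3.75644, K_2 = 28.6/77.6 = 0.36856
Binary case is linear: z₁(K₁−1)(1+ψ(K₂−1)) + z₂(K₂−1)(1+ψ(K₁−1)) = 0
⇒ ψ = [z₁(K₁−1)+z₂(K₂−1)] / [−(K₁−1)(K₂−1)] = 1.1472/1.7405 = 0.659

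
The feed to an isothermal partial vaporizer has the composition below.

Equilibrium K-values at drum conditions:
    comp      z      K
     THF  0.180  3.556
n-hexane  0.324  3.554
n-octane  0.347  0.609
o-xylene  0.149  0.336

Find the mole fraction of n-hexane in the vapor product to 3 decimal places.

y_n-hexane = 0.372

Iterate (Newton) starting at β = 0.5:
  β = 0.500: g = 0.2486, g' = -0.863 → β = 0.788
  β = 0.788: g = 0.0237, g' = -0.762 → β = 0.819
Converged at β = 0.819.
Compositions from xᵢ = zᵢ/(1+β(Kᵢ−1)), yᵢ = Kᵢxᵢ:
  THF: x = 0.058, y = 0.207
  n-hexane: x = 0.105, y = 0.372
  n-octane: x = 0.510, y = 0.311
  o-xylene: x = 0.327, y = 0.110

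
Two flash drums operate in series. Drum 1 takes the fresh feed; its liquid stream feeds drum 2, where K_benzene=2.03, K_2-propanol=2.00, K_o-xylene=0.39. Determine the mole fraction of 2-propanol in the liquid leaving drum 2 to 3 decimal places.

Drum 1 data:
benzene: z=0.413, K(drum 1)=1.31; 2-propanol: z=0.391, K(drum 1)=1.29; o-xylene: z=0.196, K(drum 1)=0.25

x_2-propanol (drum 2) = 0.185

Drum 1:
Let ψ₁ = V/F and solve Σ zᵢ(Kᵢ−1)/(1+ψ₁(Kᵢ−1)) = 0.
Feasibility: ΣzᵢKᵢ = 1.094, Σzᵢ/Kᵢ = 1.402 — both > 1, two phases present.
Newton–Raphson from ψ₁ = 0.62:
  ψ₁ = 0.620: g = -0.0713, g' = -0.437 → ψ₁ = 0.457
  ψ₁ = 0.457: g = -0.0113, g' = -0.311 → ψ₁ = 0.420
  ψ₁ = 0.420: g = -0.0004, g' = -0.292 → ψ₁ = 0.419
Converged at ψ₁ = 0.419.
Drum-1 compositions:
  benzene: x = 0.366, y = 0.479
  2-propanol: x = 0.349, y = 0.450
  o-xylene: x = 0.286, y = 0.071
Drum-2 feed = drum-1 liquid: z₂ = (0.3655, 0.3486, 0.2859).
Drum 2:
Rachford–Rice: g(ψ₂) = Σ zᵢ(Kᵢ−1)/(1+ψ₂(Kᵢ−1)) = 0.
g(0) = ΣzᵢKᵢ − 1 = 0.551 and g(1) = 1 − Σzᵢ/Kᵢ = -0.087, so a root lies in (0, 1).
Iterate (Newton) starting at ψ₂ = 0.43:
  ψ₂ = 0.430: g = 0.2683, g' = -0.552 → ψ₂ = 0.916
  ψ₂ = 0.916: g = -0.0195, g' = -0.744 → ψ₂ = 0.890
  ψ₂ = 0.890: g = -0.0004, g' = -0.712 → ψ₂ = 0.889
Converged at ψ₂ = 0.889.
  benzene: x = 0.191, y = 0.387
  2-propanol: x = 0.185, y = 0.369
  o-xylene: x = 0.625, y = 0.244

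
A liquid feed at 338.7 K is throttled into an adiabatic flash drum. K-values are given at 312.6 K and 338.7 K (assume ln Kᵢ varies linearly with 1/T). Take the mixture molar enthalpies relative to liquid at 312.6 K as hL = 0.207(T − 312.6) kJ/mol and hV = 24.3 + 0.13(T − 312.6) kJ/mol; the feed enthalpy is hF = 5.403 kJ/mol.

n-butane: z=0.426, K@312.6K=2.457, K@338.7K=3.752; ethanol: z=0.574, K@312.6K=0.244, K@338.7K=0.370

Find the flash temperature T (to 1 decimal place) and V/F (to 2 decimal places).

T = 315.0 K, V/F = 0.20

Adiabatic flash: solve Rachford–Rice at each trial T, then check hF = ψ·hV(T) + (1−ψ)·hL(T).
  T = 312.6 K: K = (2.457, 0.244), RR gives ψ = 0.170, H_out = 4.120 kJ/mol
  T = 338.7 K: K = (3.752, 0.370), RR gives ψ = 0.468, H_out = 15.826 kJ/mol
  T = 325.6 K: K = (3.060, 0.303), RR gives ψ = 0.332, H_out = 10.433 kJ/mol
  T = 319.1 K: K = (2.748, 0.272), RR gives ψ = 0.257, H_out = 7.464 kJ/mol
  T = 315.9 K: K = (2.602, 0.258), RR gives ψ = 0.216, H_out = 5.877 kJ/mol
  T = 314.2 K: K = (2.527, 0.251), RR gives ψ = 0.193, H_out = 4.989 kJ/mol
Linear interpolation between T = 314.2 (H_out = 4.989) and T = 315.9 (H_out = 5.877) on hF = 5.403 gives T ≈ 315.0 K, at which ψ = 0.20.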